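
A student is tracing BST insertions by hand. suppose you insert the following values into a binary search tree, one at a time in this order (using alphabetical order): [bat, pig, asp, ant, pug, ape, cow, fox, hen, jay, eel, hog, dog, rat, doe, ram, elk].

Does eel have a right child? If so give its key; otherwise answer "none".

elk

bat: root
pig: right child of bat (depth 1)
asp: left child of bat (depth 1)
ant: left child of asp (depth 2)
pug: right child of pig (depth 2)
ape: right child of ant (depth 3)
cow: left child of pig (depth 2)
fox: right child of cow (depth 3)
hen: right child of fox (depth 4)
jay: right child of hen (depth 5)
eel: left child of fox (depth 4)
hog: left child of jay (depth 6)
dog: left child of eel (depth 5)
rat: right child of pug (depth 3)
doe: left child of dog (depth 6)
ram: left child of rat (depth 4)
elk: right child of eel (depth 5)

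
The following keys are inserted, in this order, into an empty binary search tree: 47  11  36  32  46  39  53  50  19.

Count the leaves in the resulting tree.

3

47: root
11: left child of 47 (depth 1)
36: right child of 11 (depth 2)
32: left child of 36 (depth 3)
46: right child of 36 (depth 3)
39: left child of 46 (depth 4)
53: right child of 47 (depth 1)
50: left child of 53 (depth 2)
19: left child of 32 (depth 4)

Leaves: 19, 39, 50 — 3 in total.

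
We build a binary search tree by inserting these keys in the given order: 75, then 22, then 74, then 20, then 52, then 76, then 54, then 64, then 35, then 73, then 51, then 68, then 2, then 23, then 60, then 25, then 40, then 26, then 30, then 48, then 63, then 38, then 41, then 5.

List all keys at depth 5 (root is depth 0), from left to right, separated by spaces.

23 51 64

Insert 75: tree is empty, so 75 becomes the root.
Insert 22: 22 < 75 → go left. Place as left child of 75.
Insert 74: 74 < 75 → go left; 74 > 22 → go right. Place as right child of 22.
Insert 20: 20 < 75 → go left; 20 < 22 → go left. Place as left child of 22.
Insert 52: 52 < 75 → go left; 52 > 22 → go right; 52 < 74 → go left. Place as left child of 74.
Insert 76: 76 > 75 → go right. Place as right child of 75.
Insert 54: 54 < 75 → go left; 54 > 22 → go right; 54 < 74 → go left; 54 > 52 → go right. Place as right child of 52.
Insert 64: 64 < 75 → go left; 64 > 22 → go right; 64 < 74 → go left; 64 > 52 → go right; 64 > 54 → go right. Place as right child of 54.
Insert 35: 35 < 75 → go left; 35 > 22 → go right; 35 < 74 → go left; 35 < 52 → go left. Place as left child of 52.
Insert 73: 73 < 75 → go left; 73 > 22 → go right; 73 < 74 → go left; 73 > 52 → go right; 73 > 54 → go right; 73 > 64 → go right. Place as right child of 64.
Insert 51: 51 < 75 → go left; 51 > 22 → go right; 51 < 74 → go left; 51 < 52 → go left; 51 > 35 → go right. Place as right child of 35.
Insert 68: 68 < 75 → go left; 68 > 22 → go right; 68 < 74 → go left; 68 > 52 → go right; 68 > 54 → go right; 68 > 64 → go right; 68 < 73 → go left. Place as left child of 73.
Insert 2: 2 < 75 → go left; 2 < 22 → go left; 2 < 20 → go left. Place as left child of 20.
Insert 23: 23 < 75 → go left; 23 > 22 → go right; 23 < 74 → go left; 23 < 52 → go left; 23 < 35 → go left. Place as left child of 35.
Insert 60: 60 < 75 → go left; 60 > 22 → go right; 60 < 74 → go left; 60 > 52 → go right; 60 > 54 → go right; 60 < 64 → go left. Place as left child of 64.
Insert 25: 25 < 75 → go left; 25 > 22 → go right; 25 < 74 → go left; 25 < 52 → go left; 25 < 35 → go left; 25 > 23 → go right. Place as right child of 23.
Insert 40: 40 < 75 → go left; 40 > 22 → go right; 40 < 74 → go left; 40 < 52 → go left; 40 > 35 → go right; 40 < 51 → go left. Place as left child of 51.
Insert 26: 26 < 75 → go left; 26 > 22 → go right; 26 < 74 → go left; 26 < 52 → go left; 26 < 35 → go left; 26 > 23 → go right; 26 > 25 → go right. Place as right child of 25.
Insert 30: 30 < 75 → go left; 30 > 22 → go right; 30 < 74 → go left; 30 < 52 → go left; 30 < 35 → go left; 30 > 23 → go right; 30 > 25 → go right; 30 > 26 → go right. Place as right child of 26.
Insert 48: 48 < 75 → go left; 48 > 22 → go right; 48 < 74 → go left; 48 < 52 → go left; 48 > 35 → go right; 48 < 51 → go left; 48 > 40 → go right. Place as right child of 40.
Insert 63: 63 < 75 → go left; 63 > 22 → go right; 63 < 74 → go left; 63 > 52 → go right; 63 > 54 → go right; 63 < 64 → go left; 63 > 60 → go right. Place as right child of 60.
Insert 38: 38 < 75 → go left; 38 > 22 → go right; 38 < 74 → go left; 38 < 52 → go left; 38 > 35 → go right; 38 < 51 → go left; 38 < 40 → go left. Place as left child of 40.
Insert 41: 41 < 75 → go left; 41 > 22 → go right; 41 < 74 → go left; 41 < 52 → go left; 41 > 35 → go right; 41 < 51 → go left; 41 > 40 → go right; 41 < 48 → go left. Place as left child of 48.
Insert 5: 5 < 75 → go left; 5 < 22 → go left; 5 < 20 → go left; 5 > 2 → go right. Place as right child of 2.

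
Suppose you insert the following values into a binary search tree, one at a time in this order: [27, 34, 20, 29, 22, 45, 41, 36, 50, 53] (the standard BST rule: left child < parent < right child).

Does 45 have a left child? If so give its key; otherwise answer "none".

Insert 27: tree is empty, so 27 becomes the root.
Insert 34: 34 > 27 → go right. Place as right child of 27.
Insert 20: 20 < 27 → go left. Place as left child of 27.
Insert 29: 29 > 27 → go right; 29 < 34 → go left. Place as left child of 34.
Insert 22: 22 < 27 → go left; 22 > 20 → go right. Place as right child of 20.
Insert 45: 45 > 27 → go right; 45 > 34 → go right. Place as right child of 34.
Insert 41: 41 > 27 → go right; 41 > 34 → go right; 41 < 45 → go left. Place as left child of 45.
Insert 36: 36 > 27 → go right; 36 > 34 → go right; 36 < 45 → go left; 36 < 41 → go left. Place as left child of 41.
Insert 50: 50 > 27 → go right; 50 > 34 → go right; 50 > 45 → go right. Place as right child of 45.
Insert 53: 53 > 27 → go right; 53 > 34 → go right; 53 > 45 → go right; 53 > 50 → go right. Place as right child of 50.

41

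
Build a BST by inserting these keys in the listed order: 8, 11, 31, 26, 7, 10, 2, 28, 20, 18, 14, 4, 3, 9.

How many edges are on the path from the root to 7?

1

Insert 8: tree is empty, so 8 becomes the root.
Insert 11: 11 > 8 → go right. Place as right child of 8.
Insert 31: 31 > 8 → go right; 31 > 11 → go right. Place as right child of 11.
Insert 26: 26 > 8 → go right; 26 > 11 → go right; 26 < 31 → go left. Place as left child of 31.
Insert 7: 7 < 8 → go left. Place as left child of 8.
Insert 10: 10 > 8 → go right; 10 < 11 → go left. Place as left child of 11.
Insert 2: 2 < 8 → go left; 2 < 7 → go left. Place as left child of 7.
Insert 28: 28 > 8 → go right; 28 > 11 → go right; 28 < 31 → go left; 28 > 26 → go right. Place as right child of 26.
Insert 20: 20 > 8 → go right; 20 > 11 → go right; 20 < 31 → go left; 20 < 26 → go left. Place as left child of 26.
Insert 18: 18 > 8 → go right; 18 > 11 → go right; 18 < 31 → go left; 18 < 26 → go left; 18 < 20 → go left. Place as left child of 20.
Insert 14: 14 > 8 → go right; 14 > 11 → go right; 14 < 31 → go left; 14 < 26 → go left; 14 < 20 → go left; 14 < 18 → go left. Place as left child of 18.
Insert 4: 4 < 8 → go left; 4 < 7 → go left; 4 > 2 → go right. Place as right child of 2.
Insert 3: 3 < 8 → go left; 3 < 7 → go left; 3 > 2 → go right; 3 < 4 → go left. Place as left child of 4.
Insert 9: 9 > 8 → go right; 9 < 11 → go left; 9 < 10 → go left. Place as left child of 10.

Path to 7: 8 → 7, which is 1 edge.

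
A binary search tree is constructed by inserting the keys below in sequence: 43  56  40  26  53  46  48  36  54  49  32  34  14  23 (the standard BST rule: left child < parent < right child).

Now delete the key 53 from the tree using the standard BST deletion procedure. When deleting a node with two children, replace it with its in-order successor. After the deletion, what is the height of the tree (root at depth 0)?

5

Insert 43: tree is empty, so 43 becomes the root.
Insert 56: 56 > 43 → go right. Place as right child of 43.
Insert 40: 40 < 43 → go left. Place as left child of 43.
Insert 26: 26 < 43 → go left; 26 < 40 → go left. Place as left child of 40.
Insert 53: 53 > 43 → go right; 53 < 56 → go left. Place as left child of 56.
Insert 46: 46 > 43 → go right; 46 < 56 → go left; 46 < 53 → go left. Place as left child of 53.
Insert 48: 48 > 43 → go right; 48 < 56 → go left; 48 < 53 → go left; 48 > 46 → go right. Place as right child of 46.
Insert 36: 36 < 43 → go left; 36 < 40 → go left; 36 > 26 → go right. Place as right child of 26.
Insert 54: 54 > 43 → go right; 54 < 56 → go left; 54 > 53 → go right. Place as right child of 53.
Insert 49: 49 > 43 → go right; 49 < 56 → go left; 49 < 53 → go left; 49 > 46 → go right; 49 > 48 → go right. Place as right child of 48.
Insert 32: 32 < 43 → go left; 32 < 40 → go left; 32 > 26 → go right; 32 < 36 → go left. Place as left child of 36.
Insert 34: 34 < 43 → go left; 34 < 40 → go left; 34 > 26 → go right; 34 < 36 → go left; 34 > 32 → go right. Place as right child of 32.
Insert 14: 14 < 43 → go left; 14 < 40 → go left; 14 < 26 → go left. Place as left child of 26.
Insert 23: 23 < 43 → go left; 23 < 40 → go left; 23 < 26 → go left; 23 > 14 → go right. Place as right child of 14.

Delete 53 (two children — replace with in-order successor).
After deletion, deepest node is 49 at depth 5.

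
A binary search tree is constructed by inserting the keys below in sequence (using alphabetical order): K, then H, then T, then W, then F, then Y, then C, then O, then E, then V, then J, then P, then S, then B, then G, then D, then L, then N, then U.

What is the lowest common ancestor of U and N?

Insert K: tree is empty, so K becomes the root.
Insert H: H < K → go left. Place as left child of K.
Insert T: T > K → go right. Place as right child of K.
Insert W: W > K → go right; W > T → go right. Place as right child of T.
Insert F: F < K → go left; F < H → go left. Place as left child of H.
Insert Y: Y > K → go right; Y > T → go right; Y > W → go right. Place as right child of W.
Insert C: C < K → go left; C < H → go left; C < F → go left. Place as left child of F.
Insert O: O > K → go right; O < T → go left. Place as left child of T.
Insert E: E < K → go left; E < H → go left; E < F → go left; E > C → go right. Place as right child of C.
Insert V: V > K → go right; V > T → go right; V < W → go left. Place as left child of W.
Insert J: J < K → go left; J > H → go right. Place as right child of H.
Insert P: P > K → go right; P < T → go left; P > O → go right. Place as right child of O.
Insert S: S > K → go right; S < T → go left; S > O → go right; S > P → go right. Place as right child of P.
Insert B: B < K → go left; B < H → go left; B < F → go left; B < C → go left. Place as left child of C.
Insert G: G < K → go left; G < H → go left; G > F → go right. Place as right child of F.
Insert D: D < K → go left; D < H → go left; D < F → go left; D > C → go right; D < E → go left. Place as left child of E.
Insert L: L > K → go right; L < T → go left; L < O → go left. Place as left child of O.
Insert N: N > K → go right; N < T → go left; N < O → go left; N > L → go right. Place as right child of L.
Insert U: U > K → go right; U > T → go right; U < W → go left; U < V → go left. Place as left child of V.

Path to U: K → T → W → V → U
Path to N: K → T → O → L → N
The paths share a prefix ending at T, then split left and right.

T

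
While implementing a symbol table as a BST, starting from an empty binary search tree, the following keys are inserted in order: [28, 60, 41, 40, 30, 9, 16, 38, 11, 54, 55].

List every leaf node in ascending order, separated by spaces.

11 38 55

Insert 28: tree is empty, so 28 becomes the root.
Insert 60: 60 > 28 → go right. Place as right child of 28.
Insert 41: 41 > 28 → go right; 41 < 60 → go left. Place as left child of 60.
Insert 40: 40 > 28 → go right; 40 < 60 → go left; 40 < 41 → go left. Place as left child of 41.
Insert 30: 30 > 28 → go right; 30 < 60 → go left; 30 < 41 → go left; 30 < 40 → go left. Place as left child of 40.
Insert 9: 9 < 28 → go left. Place as left child of 28.
Insert 16: 16 < 28 → go left; 16 > 9 → go right. Place as right child of 9.
Insert 38: 38 > 28 → go right; 38 < 60 → go left; 38 < 41 → go left; 38 < 40 → go left; 38 > 30 → go right. Place as right child of 30.
Insert 11: 11 < 28 → go left; 11 > 9 → go right; 11 < 16 → go left. Place as left child of 16.
Insert 54: 54 > 28 → go right; 54 < 60 → go left; 54 > 41 → go right. Place as right child of 41.
Insert 55: 55 > 28 → go right; 55 < 60 → go left; 55 > 41 → go right; 55 > 54 → go right. Place as right child of 54.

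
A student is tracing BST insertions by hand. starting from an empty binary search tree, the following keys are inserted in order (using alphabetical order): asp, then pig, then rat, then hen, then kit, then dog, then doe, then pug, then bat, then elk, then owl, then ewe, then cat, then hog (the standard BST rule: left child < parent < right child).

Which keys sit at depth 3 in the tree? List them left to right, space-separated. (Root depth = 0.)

dog kit pug

asp: root
pig: right child of asp (depth 1)
rat: right child of pig (depth 2)
hen: left child of pig (depth 2)
kit: right child of hen (depth 3)
dog: left child of hen (depth 3)
doe: left child of dog (depth 4)
pug: left child of rat (depth 3)
bat: left child of doe (depth 5)
elk: right child of dog (depth 4)
owl: right child of kit (depth 4)
ewe: right child of elk (depth 5)
cat: right child of bat (depth 6)
hog: left child of kit (depth 4)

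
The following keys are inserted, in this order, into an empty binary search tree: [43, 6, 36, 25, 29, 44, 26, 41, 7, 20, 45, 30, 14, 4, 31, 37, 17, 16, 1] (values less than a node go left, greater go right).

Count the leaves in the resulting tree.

43: root
6: left child of 43 (depth 1)
36: right child of 6 (depth 2)
25: left child of 36 (depth 3)
29: right child of 25 (depth 4)
44: right child of 43 (depth 1)
26: left child of 29 (depth 5)
41: right child of 36 (depth 3)
7: left child of 25 (depth 4)
20: right child of 7 (depth 5)
45: right child of 44 (depth 2)
30: right child of 29 (depth 5)
14: left child of 20 (depth 6)
4: left child of 6 (depth 2)
31: right child of 30 (depth 6)
37: left child of 41 (depth 4)
17: right child of 14 (depth 7)
16: left child of 17 (depth 8)
1: left child of 4 (depth 3)

Leaves: 1, 16, 26, 31, 37, 45 — 6 in total.

6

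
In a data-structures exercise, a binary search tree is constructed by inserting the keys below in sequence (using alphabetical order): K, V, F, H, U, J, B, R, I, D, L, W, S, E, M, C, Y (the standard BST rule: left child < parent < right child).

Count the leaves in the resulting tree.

6

Resulting structure (node: left, right):
  K: L=F, R=V
  V: L=U, R=W
  F: L=B, R=H
  H: L=–, R=J
  U: L=R, R=–
  J: L=I, R=–
  B: L=–, R=D
  R: L=L, R=S
  I: L=–, R=–
  D: L=C, R=E
  L: L=–, R=M
  W: L=–, R=Y
  S: L=–, R=–
  E: L=–, R=–
  M: L=–, R=–
  C: L=–, R=–
  Y: L=–, R=–

Leaves: C, E, I, M, S, Y — 6 in total.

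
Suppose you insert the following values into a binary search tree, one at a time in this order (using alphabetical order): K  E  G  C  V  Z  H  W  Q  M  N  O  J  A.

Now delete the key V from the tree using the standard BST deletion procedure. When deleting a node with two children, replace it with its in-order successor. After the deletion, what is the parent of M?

Insert K: tree is empty, so K becomes the root.
Insert E: E < K → go left. Place as left child of K.
Insert G: G < K → go left; G > E → go right. Place as right child of E.
Insert C: C < K → go left; C < E → go left. Place as left child of E.
Insert V: V > K → go right. Place as right child of K.
Insert Z: Z > K → go right; Z > V → go right. Place as right child of V.
Insert H: H < K → go left; H > E → go right; H > G → go right. Place as right child of G.
Insert W: W > K → go right; W > V → go right; W < Z → go left. Place as left child of Z.
Insert Q: Q > K → go right; Q < V → go left. Place as left child of V.
Insert M: M > K → go right; M < V → go left; M < Q → go left. Place as left child of Q.
Insert N: N > K → go right; N < V → go left; N < Q → go left; N > M → go right. Place as right child of M.
Insert O: O > K → go right; O < V → go left; O < Q → go left; O > M → go right; O > N → go right. Place as right child of N.
Insert J: J < K → go left; J > E → go right; J > G → go right; J > H → go right. Place as right child of H.
Insert A: A < K → go left; A < E → go left; A < C → go left. Place as left child of C.

Delete V (two children — replace with in-order successor).
After deletion, M's parent is Q.

Q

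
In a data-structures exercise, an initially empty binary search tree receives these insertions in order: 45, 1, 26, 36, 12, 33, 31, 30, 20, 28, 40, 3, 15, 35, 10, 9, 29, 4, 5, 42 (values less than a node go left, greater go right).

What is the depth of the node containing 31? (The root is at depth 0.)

5

45: root
1: left child of 45 (depth 1)
26: right child of 1 (depth 2)
36: right child of 26 (depth 3)
12: left child of 26 (depth 3)
33: left child of 36 (depth 4)
31: left child of 33 (depth 5)
30: left child of 31 (depth 6)
20: right child of 12 (depth 4)
28: left child of 30 (depth 7)
40: right child of 36 (depth 4)
3: left child of 12 (depth 4)
15: left child of 20 (depth 5)
35: right child of 33 (depth 5)
10: right child of 3 (depth 5)
9: left child of 10 (depth 6)
29: right child of 28 (depth 8)
4: left child of 9 (depth 7)
5: right child of 4 (depth 8)
42: right child of 40 (depth 5)

Path to 31: 45 → 1 → 26 → 36 → 33 → 31, which is 5 edges.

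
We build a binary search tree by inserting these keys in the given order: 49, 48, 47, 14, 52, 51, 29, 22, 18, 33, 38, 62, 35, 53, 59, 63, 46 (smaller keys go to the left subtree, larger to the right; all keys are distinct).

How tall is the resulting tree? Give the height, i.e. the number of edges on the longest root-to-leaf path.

49: root
48: left child of 49 (depth 1)
47: left child of 48 (depth 2)
14: left child of 47 (depth 3)
52: right child of 49 (depth 1)
51: left child of 52 (depth 2)
29: right child of 14 (depth 4)
22: left child of 29 (depth 5)
18: left child of 22 (depth 6)
33: right child of 29 (depth 5)
38: right child of 33 (depth 6)
62: right child of 52 (depth 2)
35: left child of 38 (depth 7)
53: left child of 62 (depth 3)
59: right child of 53 (depth 4)
63: right child of 62 (depth 3)
46: right child of 38 (depth 7)

The deepest node is 35 at depth 7.

7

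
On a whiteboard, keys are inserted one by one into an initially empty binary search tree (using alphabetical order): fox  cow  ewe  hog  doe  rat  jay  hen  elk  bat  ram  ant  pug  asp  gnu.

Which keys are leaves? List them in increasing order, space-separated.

asp elk gnu pug

Insert fox: tree is empty, so fox becomes the root.
Insert cow: cow < fox → go left. Place as left child of fox.
Insert ewe: ewe < fox → go left; ewe > cow → go right. Place as right child of cow.
Insert hog: hog > fox → go right. Place as right child of fox.
Insert doe: doe < fox → go left; doe > cow → go right; doe < ewe → go left. Place as left child of ewe.
Insert rat: rat > fox → go right; rat > hog → go right. Place as right child of hog.
Insert jay: jay > fox → go right; jay > hog → go right; jay < rat → go left. Place as left child of rat.
Insert hen: hen > fox → go right; hen < hog → go left. Place as left child of hog.
Insert elk: elk < fox → go left; elk > cow → go right; elk < ewe → go left; elk > doe → go right. Place as right child of doe.
Insert bat: bat < fox → go left; bat < cow → go left. Place as left child of cow.
Insert ram: ram > fox → go right; ram > hog → go right; ram < rat → go left; ram > jay → go right. Place as right child of jay.
Insert ant: ant < fox → go left; ant < cow → go left; ant < bat → go left. Place as left child of bat.
Insert pug: pug > fox → go right; pug > hog → go right; pug < rat → go left; pug > jay → go right; pug < ram → go left. Place as left child of ram.
Insert asp: asp < fox → go left; asp < cow → go left; asp < bat → go left; asp > ant → go right. Place as right child of ant.
Insert gnu: gnu > fox → go right; gnu < hog → go left; gnu < hen → go left. Place as left child of hen.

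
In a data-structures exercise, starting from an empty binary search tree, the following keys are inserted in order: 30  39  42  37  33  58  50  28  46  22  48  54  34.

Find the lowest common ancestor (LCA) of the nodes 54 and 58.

Resulting structure (node: left, right):
  30: L=28, R=39
  39: L=37, R=42
  42: L=–, R=58
  37: L=33, R=–
  33: L=–, R=34
  58: L=50, R=–
  50: L=46, R=54
  28: L=22, R=–
  46: L=–, R=48
  22: L=–, R=–
  48: L=–, R=–
  54: L=–, R=–
  34: L=–, R=–

Path to 54: 30 → 39 → 42 → 58 → 50 → 54
Path to 58: 30 → 39 → 42 → 58
58 lies on both paths and is an ancestor of the other node.

58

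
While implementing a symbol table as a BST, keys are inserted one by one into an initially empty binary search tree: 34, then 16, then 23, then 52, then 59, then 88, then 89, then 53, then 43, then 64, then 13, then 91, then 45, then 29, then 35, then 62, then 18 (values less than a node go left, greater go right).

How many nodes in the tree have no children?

Resulting structure (node: left, right):
  34: L=16, R=52
  16: L=13, R=23
  23: L=18, R=29
  52: L=43, R=59
  59: L=53, R=88
  88: L=64, R=89
  89: L=–, R=91
  53: L=–, R=–
  43: L=35, R=45
  64: L=62, R=–
  13: L=–, R=–
  91: L=–, R=–
  45: L=–, R=–
  29: L=–, R=–
  35: L=–, R=–
  62: L=–, R=–
  18: L=–, R=–

Leaves: 13, 18, 29, 35, 45, 53, 62, 91 — 8 in total.

8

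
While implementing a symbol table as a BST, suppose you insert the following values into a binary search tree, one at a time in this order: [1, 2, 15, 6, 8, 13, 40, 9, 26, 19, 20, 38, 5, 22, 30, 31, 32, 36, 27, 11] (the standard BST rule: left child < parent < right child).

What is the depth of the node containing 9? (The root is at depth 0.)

Resulting structure (node: left, right):
  1: L=–, R=2
  2: L=–, R=15
  15: L=6, R=40
  6: L=5, R=8
  8: L=–, R=13
  13: L=9, R=–
  40: L=26, R=–
  9: L=–, R=11
  26: L=19, R=38
  19: L=–, R=20
  20: L=–, R=22
  38: L=30, R=–
  5: L=–, R=–
  22: L=–, R=–
  30: L=27, R=31
  31: L=–, R=32
  32: L=–, R=36
  36: L=–, R=–
  27: L=–, R=–
  11: L=–, R=–

Path to 9: 1 → 2 → 15 → 6 → 8 → 13 → 9, which is 6 edges.

6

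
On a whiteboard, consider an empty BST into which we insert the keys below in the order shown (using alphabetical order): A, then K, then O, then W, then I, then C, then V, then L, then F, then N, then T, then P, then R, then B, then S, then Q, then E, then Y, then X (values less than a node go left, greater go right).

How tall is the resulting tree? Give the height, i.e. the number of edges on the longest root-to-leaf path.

8

Insert A: tree is empty, so A becomes the root.
Insert K: K > A → go right. Place as right child of A.
Insert O: O > A → go right; O > K → go right. Place as right child of K.
Insert W: W > A → go right; W > K → go right; W > O → go right. Place as right child of O.
Insert I: I > A → go right; I < K → go left. Place as left child of K.
Insert C: C > A → go right; C < K → go left; C < I → go left. Place as left child of I.
Insert V: V > A → go right; V > K → go right; V > O → go right; V < W → go left. Place as left child of W.
Insert L: L > A → go right; L > K → go right; L < O → go left. Place as left child of O.
Insert F: F > A → go right; F < K → go left; F < I → go left; F > C → go right. Place as right child of C.
Insert N: N > A → go right; N > K → go right; N < O → go left; N > L → go right. Place as right child of L.
Insert T: T > A → go right; T > K → go right; T > O → go right; T < W → go left; T < V → go left. Place as left child of V.
Insert P: P > A → go right; P > K → go right; P > O → go right; P < W → go left; P < V → go left; P < T → go left. Place as left child of T.
Insert R: R > A → go right; R > K → go right; R > O → go right; R < W → go left; R < V → go left; R < T → go left; R > P → go right. Place as right child of P.
Insert B: B > A → go right; B < K → go left; B < I → go left; B < C → go left. Place as left child of C.
Insert S: S > A → go right; S > K → go right; S > O → go right; S < W → go left; S < V → go left; S < T → go left; S > P → go right; S > R → go right. Place as right child of R.
Insert Q: Q > A → go right; Q > K → go right; Q > O → go right; Q < W → go left; Q < V → go left; Q < T → go left; Q > P → go right; Q < R → go left. Place as left child of R.
Insert E: E > A → go right; E < K → go left; E < I → go left; E > C → go right; E < F → go left. Place as left child of F.
Insert Y: Y > A → go right; Y > K → go right; Y > O → go right; Y > W → go right. Place as right child of W.
Insert X: X > A → go right; X > K → go right; X > O → go right; X > W → go right; X < Y → go left. Place as left child of Y.

The deepest node is S at depth 8.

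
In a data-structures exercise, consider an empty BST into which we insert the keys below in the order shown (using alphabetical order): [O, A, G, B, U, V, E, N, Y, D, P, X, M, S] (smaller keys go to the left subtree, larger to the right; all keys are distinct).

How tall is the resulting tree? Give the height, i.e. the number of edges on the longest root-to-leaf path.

5

O: root
A: left child of O (depth 1)
G: right child of A (depth 2)
B: left child of G (depth 3)
U: right child of O (depth 1)
V: right child of U (depth 2)
E: right child of B (depth 4)
N: right child of G (depth 3)
Y: right child of V (depth 3)
D: left child of E (depth 5)
P: left child of U (depth 2)
X: left child of Y (depth 4)
M: left child of N (depth 4)
S: right child of P (depth 3)

The deepest node is D at depth 5.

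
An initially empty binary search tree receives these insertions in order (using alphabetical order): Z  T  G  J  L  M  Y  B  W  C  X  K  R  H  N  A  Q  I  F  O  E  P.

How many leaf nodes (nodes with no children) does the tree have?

6

Resulting structure (node: left, right):
  Z: L=T, R=–
  T: L=G, R=Y
  G: L=B, R=J
  J: L=H, R=L
  L: L=K, R=M
  M: L=–, R=R
  Y: L=W, R=–
  B: L=A, R=C
  W: L=–, R=X
  C: L=–, R=F
  X: L=–, R=–
  K: L=–, R=–
  R: L=N, R=–
  H: L=–, R=I
  N: L=–, R=Q
  A: L=–, R=–
  Q: L=O, R=–
  I: L=–, R=–
  F: L=E, R=–
  O: L=–, R=P
  E: L=–, R=–
  P: L=–, R=–

Leaves: A, E, I, K, P, X — 6 in total.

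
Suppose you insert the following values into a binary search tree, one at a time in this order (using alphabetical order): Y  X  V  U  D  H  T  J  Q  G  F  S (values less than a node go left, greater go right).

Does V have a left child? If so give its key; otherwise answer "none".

Y: root
X: left child of Y (depth 1)
V: left child of X (depth 2)
U: left child of V (depth 3)
D: left child of U (depth 4)
H: right child of D (depth 5)
T: right child of H (depth 6)
J: left child of T (depth 7)
Q: right child of J (depth 8)
G: left child of H (depth 6)
F: left child of G (depth 7)
S: right child of Q (depth 9)

U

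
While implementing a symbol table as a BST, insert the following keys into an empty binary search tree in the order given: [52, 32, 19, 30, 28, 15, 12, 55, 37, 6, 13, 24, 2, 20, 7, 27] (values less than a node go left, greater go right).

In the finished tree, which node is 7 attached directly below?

Resulting structure (node: left, right):
  52: L=32, R=55
  32: L=19, R=37
  19: L=15, R=30
  30: L=28, R=–
  28: L=24, R=–
  15: L=12, R=–
  12: L=6, R=13
  55: L=–, R=–
  37: L=–, R=–
  6: L=2, R=7
  13: L=–, R=–
  24: L=20, R=27
  2: L=–, R=–
  20: L=–, R=–
  7: L=–, R=–
  27: L=–, R=–

6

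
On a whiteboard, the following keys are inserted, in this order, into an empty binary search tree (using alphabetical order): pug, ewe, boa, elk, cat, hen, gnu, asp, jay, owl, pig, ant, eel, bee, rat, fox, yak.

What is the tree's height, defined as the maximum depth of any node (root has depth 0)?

5

pug: root
ewe: left child of pug (depth 1)
boa: left child of ewe (depth 2)
elk: right child of boa (depth 3)
cat: left child of elk (depth 4)
hen: right child of ewe (depth 2)
gnu: left child of hen (depth 3)
asp: left child of boa (depth 3)
jay: right child of hen (depth 3)
owl: right child of jay (depth 4)
pig: right child of owl (depth 5)
ant: left child of asp (depth 4)
eel: right child of cat (depth 5)
bee: right child of asp (depth 4)
rat: right child of pug (depth 1)
fox: left child of gnu (depth 4)
yak: right child of rat (depth 2)

The deepest node is pig at depth 5.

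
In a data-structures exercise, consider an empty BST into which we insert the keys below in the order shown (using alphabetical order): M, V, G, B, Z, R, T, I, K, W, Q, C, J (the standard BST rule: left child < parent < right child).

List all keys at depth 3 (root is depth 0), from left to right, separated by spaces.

M: root
V: right child of M (depth 1)
G: left child of M (depth 1)
B: left child of G (depth 2)
Z: right child of V (depth 2)
R: left child of V (depth 2)
T: right child of R (depth 3)
I: right child of G (depth 2)
K: right child of I (depth 3)
W: left child of Z (depth 3)
Q: left child of R (depth 3)
C: right child of B (depth 3)
J: left child of K (depth 4)

C K Q T W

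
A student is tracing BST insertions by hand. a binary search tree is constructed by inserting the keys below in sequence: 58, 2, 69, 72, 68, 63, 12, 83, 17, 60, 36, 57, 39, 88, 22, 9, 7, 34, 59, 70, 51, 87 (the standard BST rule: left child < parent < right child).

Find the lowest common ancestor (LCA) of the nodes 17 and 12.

12

58: root
2: left child of 58 (depth 1)
69: right child of 58 (depth 1)
72: right child of 69 (depth 2)
68: left child of 69 (depth 2)
63: left child of 68 (depth 3)
12: right child of 2 (depth 2)
83: right child of 72 (depth 3)
17: right child of 12 (depth 3)
60: left child of 63 (depth 4)
36: right child of 17 (depth 4)
57: right child of 36 (depth 5)
39: left child of 57 (depth 6)
88: right child of 83 (depth 4)
22: left child of 36 (depth 5)
9: left child of 12 (depth 3)
7: left child of 9 (depth 4)
34: right child of 22 (depth 6)
59: left child of 60 (depth 5)
70: left child of 72 (depth 3)
51: right child of 39 (depth 7)
87: left child of 88 (depth 5)

Path to 17: 58 → 2 → 12 → 17
Path to 12: 58 → 2 → 12
12 lies on both paths and is an ancestor of the other node.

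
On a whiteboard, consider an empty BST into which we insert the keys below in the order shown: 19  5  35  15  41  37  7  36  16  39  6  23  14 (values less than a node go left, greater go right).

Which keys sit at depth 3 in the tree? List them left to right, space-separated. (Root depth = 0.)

7 16 37

Insert 19: tree is empty, so 19 becomes the root.
Insert 5: 5 < 19 → go left. Place as left child of 19.
Insert 35: 35 > 19 → go right. Place as right child of 19.
Insert 15: 15 < 19 → go left; 15 > 5 → go right. Place as right child of 5.
Insert 41: 41 > 19 → go right; 41 > 35 → go right. Place as right child of 35.
Insert 37: 37 > 19 → go right; 37 > 35 → go right; 37 < 41 → go left. Place as left child of 41.
Insert 7: 7 < 19 → go left; 7 > 5 → go right; 7 < 15 → go left. Place as left child of 15.
Insert 36: 36 > 19 → go right; 36 > 35 → go right; 36 < 41 → go left; 36 < 37 → go left. Place as left child of 37.
Insert 16: 16 < 19 → go left; 16 > 5 → go right; 16 > 15 → go right. Place as right child of 15.
Insert 39: 39 > 19 → go right; 39 > 35 → go right; 39 < 41 → go left; 39 > 37 → go right. Place as right child of 37.
Insert 6: 6 < 19 → go left; 6 > 5 → go right; 6 < 15 → go left; 6 < 7 → go left. Place as left child of 7.
Insert 23: 23 > 19 → go right; 23 < 35 → go left. Place as left child of 35.
Insert 14: 14 < 19 → go left; 14 > 5 → go right; 14 < 15 → go left; 14 > 7 → go right. Place as right child of 7.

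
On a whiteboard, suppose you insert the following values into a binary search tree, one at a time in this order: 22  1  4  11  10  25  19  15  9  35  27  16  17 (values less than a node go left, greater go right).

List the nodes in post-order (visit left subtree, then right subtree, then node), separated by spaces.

9 10 17 16 15 19 11 4 1 27 35 25 22

Insert 22: tree is empty, so 22 becomes the root.
Insert 1: 1 < 22 → go left. Place as left child of 22.
Insert 4: 4 < 22 → go left; 4 > 1 → go right. Place as right child of 1.
Insert 11: 11 < 22 → go left; 11 > 1 → go right; 11 > 4 → go right. Place as right child of 4.
Insert 10: 10 < 22 → go left; 10 > 1 → go right; 10 > 4 → go right; 10 < 11 → go left. Place as left child of 11.
Insert 25: 25 > 22 → go right. Place as right child of 22.
Insert 19: 19 < 22 → go left; 19 > 1 → go right; 19 > 4 → go right; 19 > 11 → go right. Place as right child of 11.
Insert 15: 15 < 22 → go left; 15 > 1 → go right; 15 > 4 → go right; 15 > 11 → go right; 15 < 19 → go left. Place as left child of 19.
Insert 9: 9 < 22 → go left; 9 > 1 → go right; 9 > 4 → go right; 9 < 11 → go left; 9 < 10 → go left. Place as left child of 10.
Insert 35: 35 > 22 → go right; 35 > 25 → go right. Place as right child of 25.
Insert 27: 27 > 22 → go right; 27 > 25 → go right; 27 < 35 → go left. Place as left child of 35.
Insert 16: 16 < 22 → go left; 16 > 1 → go right; 16 > 4 → go right; 16 > 11 → go right; 16 < 19 → go left; 16 > 15 → go right. Place as right child of 15.
Insert 17: 17 < 22 → go left; 17 > 1 → go right; 17 > 4 → go right; 17 > 11 → go right; 17 < 19 → go left; 17 > 15 → go right; 17 > 16 → go right. Place as right child of 16.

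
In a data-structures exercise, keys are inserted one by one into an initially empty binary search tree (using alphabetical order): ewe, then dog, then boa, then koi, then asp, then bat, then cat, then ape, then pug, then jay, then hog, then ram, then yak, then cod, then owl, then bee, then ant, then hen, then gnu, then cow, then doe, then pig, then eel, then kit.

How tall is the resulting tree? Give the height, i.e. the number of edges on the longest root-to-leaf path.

6

ewe: root
dog: left child of ewe (depth 1)
boa: left child of dog (depth 2)
koi: right child of ewe (depth 1)
asp: left child of boa (depth 3)
bat: right child of asp (depth 4)
cat: right child of boa (depth 3)
ape: left child of asp (depth 4)
pug: right child of koi (depth 2)
jay: left child of koi (depth 2)
hog: left child of jay (depth 3)
ram: right child of pug (depth 3)
yak: right child of ram (depth 4)
cod: right child of cat (depth 4)
owl: left child of pug (depth 3)
bee: right child of bat (depth 5)
ant: left child of ape (depth 5)
hen: left child of hog (depth 4)
gnu: left child of hen (depth 5)
cow: right child of cod (depth 5)
doe: right child of cow (depth 6)
pig: right child of owl (depth 4)
eel: right child of dog (depth 2)
kit: right child of jay (depth 3)

The deepest node is doe at depth 6.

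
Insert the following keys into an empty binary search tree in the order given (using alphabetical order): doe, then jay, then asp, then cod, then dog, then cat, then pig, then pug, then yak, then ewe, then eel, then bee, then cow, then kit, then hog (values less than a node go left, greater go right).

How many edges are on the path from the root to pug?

doe: root
jay: right child of doe (depth 1)
asp: left child of doe (depth 1)
cod: right child of asp (depth 2)
dog: left child of jay (depth 2)
cat: left child of cod (depth 3)
pig: right child of jay (depth 2)
pug: right child of pig (depth 3)
yak: right child of pug (depth 4)
ewe: right child of dog (depth 3)
eel: left child of ewe (depth 4)
bee: left child of cat (depth 4)
cow: right child of cod (depth 3)
kit: left child of pig (depth 3)
hog: right child of ewe (depth 4)

Path to pug: doe → jay → pig → pug, which is 3 edges.

3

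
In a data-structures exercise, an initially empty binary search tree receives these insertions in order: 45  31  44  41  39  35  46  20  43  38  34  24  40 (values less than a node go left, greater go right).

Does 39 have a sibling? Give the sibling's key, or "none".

43

Insert 45: tree is empty, so 45 becomes the root.
Insert 31: 31 < 45 → go left. Place as left child of 45.
Insert 44: 44 < 45 → go left; 44 > 31 → go right. Place as right child of 31.
Insert 41: 41 < 45 → go left; 41 > 31 → go right; 41 < 44 → go left. Place as left child of 44.
Insert 39: 39 < 45 → go left; 39 > 31 → go right; 39 < 44 → go left; 39 < 41 → go left. Place as left child of 41.
Insert 35: 35 < 45 → go left; 35 > 31 → go right; 35 < 44 → go left; 35 < 41 → go left; 35 < 39 → go left. Place as left child of 39.
Insert 46: 46 > 45 → go right. Place as right child of 45.
Insert 20: 20 < 45 → go left; 20 < 31 → go left. Place as left child of 31.
Insert 43: 43 < 45 → go left; 43 > 31 → go right; 43 < 44 → go left; 43 > 41 → go right. Place as right child of 41.
Insert 38: 38 < 45 → go left; 38 > 31 → go right; 38 < 44 → go left; 38 < 41 → go left; 38 < 39 → go left; 38 > 35 → go right. Place as right child of 35.
Insert 34: 34 < 45 → go left; 34 > 31 → go right; 34 < 44 → go left; 34 < 41 → go left; 34 < 39 → go left; 34 < 35 → go left. Place as left child of 35.
Insert 24: 24 < 45 → go left; 24 < 31 → go left; 24 > 20 → go right. Place as right child of 20.
Insert 40: 40 < 45 → go left; 40 > 31 → go right; 40 < 44 → go left; 40 < 41 → go left; 40 > 39 → go right. Place as right child of 39.

39's parent is 41; the other child of 41 is 43.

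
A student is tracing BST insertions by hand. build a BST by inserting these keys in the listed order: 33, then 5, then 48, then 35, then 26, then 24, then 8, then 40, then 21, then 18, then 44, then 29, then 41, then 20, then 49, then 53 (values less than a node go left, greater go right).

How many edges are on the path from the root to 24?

Insert 33: tree is empty, so 33 becomes the root.
Insert 5: 5 < 33 → go left. Place as left child of 33.
Insert 48: 48 > 33 → go right. Place as right child of 33.
Insert 35: 35 > 33 → go right; 35 < 48 → go left. Place as left child of 48.
Insert 26: 26 < 33 → go left; 26 > 5 → go right. Place as right child of 5.
Insert 24: 24 < 33 → go left; 24 > 5 → go right; 24 < 26 → go left. Place as left child of 26.
Insert 8: 8 < 33 → go left; 8 > 5 → go right; 8 < 26 → go left; 8 < 24 → go left. Place as left child of 24.
Insert 40: 40 > 33 → go right; 40 < 48 → go left; 40 > 35 → go right. Place as right child of 35.
Insert 21: 21 < 33 → go left; 21 > 5 → go right; 21 < 26 → go left; 21 < 24 → go left; 21 > 8 → go right. Place as right child of 8.
Insert 18: 18 < 33 → go left; 18 > 5 → go right; 18 < 26 → go left; 18 < 24 → go left; 18 > 8 → go right; 18 < 21 → go left. Place as left child of 21.
Insert 44: 44 > 33 → go right; 44 < 48 → go left; 44 > 35 → go right; 44 > 40 → go right. Place as right child of 40.
Insert 29: 29 < 33 → go left; 29 > 5 → go right; 29 > 26 → go right. Place as right child of 26.
Insert 41: 41 > 33 → go right; 41 < 48 → go left; 41 > 35 → go right; 41 > 40 → go right; 41 < 44 → go left. Place as left child of 44.
Insert 20: 20 < 33 → go left; 20 > 5 → go right; 20 < 26 → go left; 20 < 24 → go left; 20 > 8 → go right; 20 < 21 → go left; 20 > 18 → go right. Place as right child of 18.
Insert 49: 49 > 33 → go right; 49 > 48 → go right. Place as right child of 48.
Insert 53: 53 > 33 → go right; 53 > 48 → go right; 53 > 49 → go right. Place as right child of 49.

Path to 24: 33 → 5 → 26 → 24, which is 3 edges.

3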